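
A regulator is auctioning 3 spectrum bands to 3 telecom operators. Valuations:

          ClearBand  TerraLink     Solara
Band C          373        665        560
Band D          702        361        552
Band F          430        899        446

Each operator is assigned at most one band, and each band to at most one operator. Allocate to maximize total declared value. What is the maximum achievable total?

Maximum total: $2161M

Optimal: ClearBand→Band D ($702M), TerraLink→Band F ($899M), Solara→Band C ($560M) — total 702+899+560 = $2161M.
Next-best assignment: ClearBand→Band C, TerraLink→Band F, Solara→Band D = $1824M.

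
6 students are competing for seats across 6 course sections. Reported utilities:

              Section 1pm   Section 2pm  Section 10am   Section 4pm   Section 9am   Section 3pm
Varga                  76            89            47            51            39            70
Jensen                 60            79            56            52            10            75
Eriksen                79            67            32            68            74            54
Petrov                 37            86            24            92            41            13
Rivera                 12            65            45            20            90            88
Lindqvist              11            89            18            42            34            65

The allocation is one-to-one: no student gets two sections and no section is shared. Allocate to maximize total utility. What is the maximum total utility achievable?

Maximum total: 476 points

This is the linear assignment problem.
Optimal: Varga→Section 3pm (70 points), Jensen→Section 10am (56 points), Eriksen→Section 1pm (79 points), Petrov→Section 4pm (92 points), Rivera→Section 9am (90 points), Lindqvist→Section 2pm (89 points) — total 70+56+79+92+90+89 = 476 points.
Max-entry greedy (repeatedly take the single best remaining cell) gives 443 points, worse by 33.
Swapping Lindqvist↔Eriksen (Lindqvist→Section 1pm 11 points, Eriksen→Section 2pm 67 points) loses 90.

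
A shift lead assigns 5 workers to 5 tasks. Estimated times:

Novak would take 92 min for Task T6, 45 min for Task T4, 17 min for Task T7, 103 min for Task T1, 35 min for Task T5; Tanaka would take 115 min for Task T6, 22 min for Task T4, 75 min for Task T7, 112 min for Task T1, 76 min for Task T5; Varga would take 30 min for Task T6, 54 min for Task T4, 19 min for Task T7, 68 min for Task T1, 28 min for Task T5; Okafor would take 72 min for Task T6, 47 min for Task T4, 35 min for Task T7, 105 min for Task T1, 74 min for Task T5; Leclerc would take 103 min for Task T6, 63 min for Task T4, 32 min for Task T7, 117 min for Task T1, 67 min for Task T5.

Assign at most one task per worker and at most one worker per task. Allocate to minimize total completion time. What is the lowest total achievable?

Min total: 224 min

Optimal: Novak→Task T5 (35 min), Tanaka→Task T4 (22 min), Varga→Task T6 (30 min), Okafor→Task T1 (105 min), Leclerc→Task T7 (32 min) — total 35+22+30+105+32 = 224 min.
Swapping Leclerc↔Varga (Leclerc→Task T6 103 min, Varga→Task T7 19 min) adds 60.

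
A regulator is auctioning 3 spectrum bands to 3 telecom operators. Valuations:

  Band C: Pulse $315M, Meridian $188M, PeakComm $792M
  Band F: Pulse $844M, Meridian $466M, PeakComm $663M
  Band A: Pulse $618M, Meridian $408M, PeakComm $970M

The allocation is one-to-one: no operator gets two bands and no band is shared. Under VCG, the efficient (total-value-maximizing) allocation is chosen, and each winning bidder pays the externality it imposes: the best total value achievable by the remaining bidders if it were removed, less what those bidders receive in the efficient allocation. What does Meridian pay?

Meridian pays $178M.

Efficient allocation: Pulse→Band F ($844M), Meridian→Band A ($408M), PeakComm→Band C ($792M); total welfare W = $2044M.
Meridian receives Band A at value $408M, so the others get W − 408 = $1636M.
Without Meridian: best allocation of the remaining 2 bidders over all 3 bands is Pulse→Band F ($844M), PeakComm→Band A ($970M), total $1814M.
VCG payment = (others' best without Meridian) − (others' welfare with Meridian) = 1814 − 1636 = $178M.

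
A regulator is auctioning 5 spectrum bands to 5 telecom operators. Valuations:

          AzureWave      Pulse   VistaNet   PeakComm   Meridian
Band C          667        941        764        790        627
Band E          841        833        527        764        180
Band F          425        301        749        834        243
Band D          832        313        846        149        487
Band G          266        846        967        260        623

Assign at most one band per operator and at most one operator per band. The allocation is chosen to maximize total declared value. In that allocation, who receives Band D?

Optimal: AzureWave→Band D ($832M), Pulse→Band E ($833M), VistaNet→Band G ($967M), PeakComm→Band F ($834M), Meridian→Band C ($627M) — total 832+833+967+834+627 = $4093M.
Row-greedy (each operator in turn takes its best remaining band) gives $4070M, worse by 23.
Every other assignment is strictly worse.
AzureWave's own top band is Band E ($841M), but forcing AzureWave→Band E and reassigning the rest optimally gives only $4085M — worse by 8.

AzureWave receives Band D.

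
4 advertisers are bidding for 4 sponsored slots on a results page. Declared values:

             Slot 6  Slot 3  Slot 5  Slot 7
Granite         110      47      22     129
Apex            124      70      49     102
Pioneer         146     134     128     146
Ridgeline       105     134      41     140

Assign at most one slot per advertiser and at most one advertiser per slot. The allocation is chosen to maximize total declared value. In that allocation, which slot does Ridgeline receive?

This is the linear assignment problem.
Optimal: Granite→Slot 7 ($129), Apex→Slot 6 ($124), Pioneer→Slot 5 ($128), Ridgeline→Slot 3 ($134) — total 129+124+128+134 = $515.
Row-greedy (each advertiser in turn takes its best remaining slot) gives $428, worse by 87.
Next-best assignment: Granite→Slot 6, Apex→Slot 7, Pioneer→Slot 5, Ridgeline→Slot 3 = $474.
Ridgeline's own top slot is Slot 7 ($140), but forcing Ridgeline→Slot 7 and reassigning the rest optimally gives only $448 — worse by 67.

Ridgeline receives Slot 3.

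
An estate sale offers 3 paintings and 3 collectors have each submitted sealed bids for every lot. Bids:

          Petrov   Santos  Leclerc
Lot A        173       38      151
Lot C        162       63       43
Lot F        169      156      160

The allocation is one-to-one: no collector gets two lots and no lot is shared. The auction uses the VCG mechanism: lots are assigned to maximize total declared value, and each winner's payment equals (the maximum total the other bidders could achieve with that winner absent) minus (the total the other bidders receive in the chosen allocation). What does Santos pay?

Santos pays $20.

Efficient allocation: Petrov→Lot C ($162), Santos→Lot F ($156), Leclerc→Lot A ($151); total welfare W = $469.
Santos receives Lot F at value $156, so the others get W − 156 = $313.
Without Santos: best allocation of the remaining 2 bidders over all 3 lots is Petrov→Lot A ($173), Leclerc→Lot F ($160), total $333.
VCG payment = (others' best without Santos) − (others' welfare with Santos) = 333 − 313 = $20.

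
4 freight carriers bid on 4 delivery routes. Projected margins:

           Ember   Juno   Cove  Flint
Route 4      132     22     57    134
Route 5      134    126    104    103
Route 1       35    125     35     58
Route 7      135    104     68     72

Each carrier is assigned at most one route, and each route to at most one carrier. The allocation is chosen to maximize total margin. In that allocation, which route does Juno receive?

Juno receives Route 1.

Optimal: Ember→Route 7 ($135k), Juno→Route 1 ($125k), Cove→Route 5 ($104k), Flint→Route 4 ($134k) — total 135+125+104+134 = $498k.
Max-entry greedy (repeatedly take the single best remaining cell) gives $430k, worse by 68.
Next-best assignment: Ember→Route 5, Juno→Route 1, Cove→Route 7, Flint→Route 4 = $461k.
Juno's own top route is Route 5 ($126k), but forcing Juno→Route 5 and reassigning the rest optimally gives only $430k — worse by 68.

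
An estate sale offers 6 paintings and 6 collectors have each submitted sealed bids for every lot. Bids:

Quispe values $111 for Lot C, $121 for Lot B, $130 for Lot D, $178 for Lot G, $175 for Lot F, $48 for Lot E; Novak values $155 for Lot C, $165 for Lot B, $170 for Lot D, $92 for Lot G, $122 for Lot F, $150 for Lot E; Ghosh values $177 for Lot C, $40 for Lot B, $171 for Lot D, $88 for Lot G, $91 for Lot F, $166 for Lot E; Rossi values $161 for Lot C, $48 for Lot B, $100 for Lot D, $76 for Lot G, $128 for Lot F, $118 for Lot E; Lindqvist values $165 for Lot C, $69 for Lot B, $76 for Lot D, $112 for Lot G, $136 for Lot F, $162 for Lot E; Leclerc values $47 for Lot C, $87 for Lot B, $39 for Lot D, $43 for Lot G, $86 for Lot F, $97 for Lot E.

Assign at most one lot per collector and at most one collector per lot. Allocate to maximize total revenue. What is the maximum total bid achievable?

Optimal: Quispe→Lot G ($178), Novak→Lot B ($165), Ghosh→Lot D ($171), Rossi→Lot C ($161), Lindqvist→Lot E ($162), Leclerc→Lot F ($86) — total 178+165+171+161+162+86 = $923.
Row-greedy (each collector in turn takes its best remaining lot) gives $902, worse by 21.
Swapping Ghosh↔Rossi (Ghosh→Lot C $177, Rossi→Lot D $100) loses 55.
No other one-to-one assignment exceeds $923.

Max total: $923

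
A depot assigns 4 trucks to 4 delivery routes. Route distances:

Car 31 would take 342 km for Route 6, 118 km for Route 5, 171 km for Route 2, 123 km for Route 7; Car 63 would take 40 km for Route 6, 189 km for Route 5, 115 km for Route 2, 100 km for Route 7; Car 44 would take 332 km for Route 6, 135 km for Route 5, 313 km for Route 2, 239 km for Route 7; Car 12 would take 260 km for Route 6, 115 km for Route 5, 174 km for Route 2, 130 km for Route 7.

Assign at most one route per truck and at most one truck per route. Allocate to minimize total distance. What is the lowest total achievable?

Optimal: Car 31→Route 7 (123 km), Car 63→Route 6 (40 km), Car 44→Route 5 (135 km), Car 12→Route 2 (174 km) — total 123+40+135+174 = 472 km.
Min-entry greedy (repeatedly take the single cheapest remaining cell) gives 591 km, worse by 119.

Min total: 472 km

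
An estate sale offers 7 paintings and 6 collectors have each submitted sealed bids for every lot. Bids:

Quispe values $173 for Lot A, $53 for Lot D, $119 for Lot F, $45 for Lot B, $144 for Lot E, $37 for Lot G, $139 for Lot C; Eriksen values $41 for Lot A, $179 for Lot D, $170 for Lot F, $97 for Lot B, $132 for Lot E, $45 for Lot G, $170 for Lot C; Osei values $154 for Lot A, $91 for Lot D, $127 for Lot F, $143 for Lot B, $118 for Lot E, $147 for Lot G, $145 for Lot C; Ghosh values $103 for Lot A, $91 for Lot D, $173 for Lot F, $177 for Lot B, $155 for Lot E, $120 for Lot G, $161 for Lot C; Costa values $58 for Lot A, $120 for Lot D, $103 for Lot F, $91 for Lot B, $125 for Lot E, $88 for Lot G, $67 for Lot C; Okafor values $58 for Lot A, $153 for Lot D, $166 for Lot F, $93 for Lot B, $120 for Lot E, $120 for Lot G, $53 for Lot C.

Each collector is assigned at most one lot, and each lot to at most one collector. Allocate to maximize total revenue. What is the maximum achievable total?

This is a one-to-one assignment (maximum-weight bipartite matching).
Optimal: Quispe→Lot A ($173), Eriksen→Lot D ($179), Osei→Lot G ($147), Ghosh→Lot B ($177), Costa→Lot E ($125), Okafor→Lot F ($166) — total 173+179+147+177+125+166 = $967.
Column-greedy (each lot in turn goes to its best remaining collector) gives $913, worse by 54.
Next-best assignment: Quispe→Lot A, Eriksen→Lot D, Osei→Lot C, Ghosh→Lot B, Costa→Lot E, Okafor→Lot F = $965.

Max total: $967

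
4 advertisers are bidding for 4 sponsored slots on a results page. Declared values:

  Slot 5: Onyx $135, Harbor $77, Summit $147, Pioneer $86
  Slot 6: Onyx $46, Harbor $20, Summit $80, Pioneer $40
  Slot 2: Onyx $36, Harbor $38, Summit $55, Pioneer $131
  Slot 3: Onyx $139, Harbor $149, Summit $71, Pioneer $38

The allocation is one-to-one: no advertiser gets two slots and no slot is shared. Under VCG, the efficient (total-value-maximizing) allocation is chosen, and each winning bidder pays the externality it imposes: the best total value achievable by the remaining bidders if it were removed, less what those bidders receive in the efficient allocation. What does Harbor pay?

Harbor pays $71.

Efficient allocation: Onyx→Slot 5 ($135), Harbor→Slot 3 ($149), Summit→Slot 6 ($80), Pioneer→Slot 2 ($131); total welfare W = $495.
Harbor receives Slot 3 at value $149, so the others get W − 149 = $346.
Without Harbor: best allocation of the remaining 3 bidders over all 4 slots is Onyx→Slot 3 ($139), Summit→Slot 5 ($147), Pioneer→Slot 2 ($131), total $417.
VCG payment = (others' best without Harbor) − (others' welfare with Harbor) = 417 − 346 = $71.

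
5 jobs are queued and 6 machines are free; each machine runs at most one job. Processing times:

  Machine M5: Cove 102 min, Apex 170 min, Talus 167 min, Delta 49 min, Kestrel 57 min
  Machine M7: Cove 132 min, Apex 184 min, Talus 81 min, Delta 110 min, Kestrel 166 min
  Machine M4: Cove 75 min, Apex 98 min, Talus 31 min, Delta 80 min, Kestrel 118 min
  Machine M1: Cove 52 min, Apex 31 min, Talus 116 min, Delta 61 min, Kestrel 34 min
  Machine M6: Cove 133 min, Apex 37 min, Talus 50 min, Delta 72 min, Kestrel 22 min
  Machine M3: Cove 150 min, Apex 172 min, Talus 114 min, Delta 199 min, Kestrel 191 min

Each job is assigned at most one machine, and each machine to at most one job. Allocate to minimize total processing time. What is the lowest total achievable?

Minimum total: 258 min

Optimal: Cove→Machine M4 (75 min), Apex→Machine M1 (31 min), Talus→Machine M7 (81 min), Delta→Machine M5 (49 min), Kestrel→Machine M6 (22 min) — total 75+31+81+49+22 = 258 min.
Row-greedy (each job in turn takes its cheapest remaining machine) gives 335 min, worse by 77.
Swapping Apex↔Talus (Apex→Machine M7 184 min, Talus→Machine M1 116 min) adds 188.
Every other assignment is strictly worse.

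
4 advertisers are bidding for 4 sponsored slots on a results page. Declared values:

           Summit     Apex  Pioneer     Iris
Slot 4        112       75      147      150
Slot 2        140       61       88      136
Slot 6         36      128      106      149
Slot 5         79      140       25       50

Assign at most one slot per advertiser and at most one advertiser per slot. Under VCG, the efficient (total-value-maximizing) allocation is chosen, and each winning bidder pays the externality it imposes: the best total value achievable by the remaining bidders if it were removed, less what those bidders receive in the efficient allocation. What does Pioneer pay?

Efficient allocation: Summit→Slot 2 ($140), Apex→Slot 5 ($140), Pioneer→Slot 4 ($147), Iris→Slot 6 ($149); total welfare W = $576.
Pioneer receives Slot 4 at value $147, so the others get W − 147 = $429.
Without Pioneer: best allocation of the remaining 3 bidders over all 4 slots is Summit→Slot 2 ($140), Apex→Slot 5 ($140), Iris→Slot 4 ($150), total $430.
VCG payment = (others' best without Pioneer) − (others' welfare with Pioneer) = 430 − 429 = $1.

Pioneer pays $1.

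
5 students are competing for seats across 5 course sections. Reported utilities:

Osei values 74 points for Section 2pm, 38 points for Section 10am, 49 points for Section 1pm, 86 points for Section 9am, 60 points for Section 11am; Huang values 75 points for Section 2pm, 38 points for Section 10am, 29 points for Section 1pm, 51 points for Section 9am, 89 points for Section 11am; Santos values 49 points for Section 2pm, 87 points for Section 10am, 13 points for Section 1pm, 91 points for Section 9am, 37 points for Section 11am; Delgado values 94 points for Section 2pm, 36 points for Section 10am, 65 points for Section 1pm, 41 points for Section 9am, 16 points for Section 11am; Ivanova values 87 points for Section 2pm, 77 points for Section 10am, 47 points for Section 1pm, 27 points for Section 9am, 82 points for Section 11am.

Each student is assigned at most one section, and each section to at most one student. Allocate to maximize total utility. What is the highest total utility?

Max total: 414 points

Optimal: Osei→Section 9am (86 points), Huang→Section 11am (89 points), Santos→Section 10am (87 points), Delgado→Section 1pm (65 points), Ivanova→Section 2pm (87 points) — total 86+89+87+65+87 = 414 points.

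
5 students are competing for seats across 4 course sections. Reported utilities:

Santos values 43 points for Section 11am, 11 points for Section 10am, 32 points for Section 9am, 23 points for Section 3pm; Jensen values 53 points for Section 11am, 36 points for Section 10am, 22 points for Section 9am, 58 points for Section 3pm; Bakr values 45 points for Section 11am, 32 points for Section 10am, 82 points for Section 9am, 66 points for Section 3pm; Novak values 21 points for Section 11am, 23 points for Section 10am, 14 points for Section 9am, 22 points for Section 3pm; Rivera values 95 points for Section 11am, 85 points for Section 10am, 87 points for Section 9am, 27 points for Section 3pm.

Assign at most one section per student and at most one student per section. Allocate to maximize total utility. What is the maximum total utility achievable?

Maximum total: 268 points

This is the linear assignment problem.
Optimal: Santos→Section 11am (43 points), Rivera→Section 10am (85 points), Bakr→Section 9am (82 points), Jensen→Section 3pm (58 points) — total 43+85+82+58 = 268 points.
Next-best assignment: Rivera→Section 11am, Novak→Section 10am, Bakr→Section 9am, Jensen→Section 3pm = 258 points.
Every other assignment is strictly worse.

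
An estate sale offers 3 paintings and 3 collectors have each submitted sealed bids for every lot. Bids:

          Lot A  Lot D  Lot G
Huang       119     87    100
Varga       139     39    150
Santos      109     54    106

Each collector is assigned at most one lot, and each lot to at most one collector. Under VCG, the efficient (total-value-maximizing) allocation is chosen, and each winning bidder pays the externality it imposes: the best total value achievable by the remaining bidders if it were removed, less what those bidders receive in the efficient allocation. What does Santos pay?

Efficient allocation: Huang→Lot D ($87), Varga→Lot G ($150), Santos→Lot A ($109); total welfare W = $346.
Santos receives Lot A at value $109, so the others get W − 109 = $237.
Without Santos: best allocation of the remaining 2 bidders over all 3 lots is Huang→Lot A ($119), Varga→Lot G ($150), total $269.
VCG payment = (others' best without Santos) − (others' welfare with Santos) = 269 − 237 = $32.

Santos pays $32.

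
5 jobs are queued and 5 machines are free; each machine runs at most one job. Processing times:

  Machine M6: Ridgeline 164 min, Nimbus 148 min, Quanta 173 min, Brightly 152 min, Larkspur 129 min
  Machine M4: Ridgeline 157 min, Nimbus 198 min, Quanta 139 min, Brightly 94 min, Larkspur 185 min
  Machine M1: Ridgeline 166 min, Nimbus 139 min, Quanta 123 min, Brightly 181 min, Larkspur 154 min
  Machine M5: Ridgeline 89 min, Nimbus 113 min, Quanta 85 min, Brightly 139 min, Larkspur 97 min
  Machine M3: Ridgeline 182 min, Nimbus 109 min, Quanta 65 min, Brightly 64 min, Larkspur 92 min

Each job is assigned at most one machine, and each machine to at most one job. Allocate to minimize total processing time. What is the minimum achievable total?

Min total: 516 min

Optimal: Ridgeline→Machine M5 (89 min), Nimbus→Machine M1 (139 min), Quanta→Machine M3 (65 min), Brightly→Machine M4 (94 min), Larkspur→Machine M6 (129 min) — total 89+139+65+94+129 = 516 min.
Row-greedy (each job in turn takes its cheapest remaining machine) gives 544 min, worse by 28.
Next-best assignment: Ridgeline→Machine M5, Nimbus→Machine M3, Quanta→Machine M1, Brightly→Machine M4, Larkspur→Machine M6 = 544 min.
Every other assignment is strictly worse.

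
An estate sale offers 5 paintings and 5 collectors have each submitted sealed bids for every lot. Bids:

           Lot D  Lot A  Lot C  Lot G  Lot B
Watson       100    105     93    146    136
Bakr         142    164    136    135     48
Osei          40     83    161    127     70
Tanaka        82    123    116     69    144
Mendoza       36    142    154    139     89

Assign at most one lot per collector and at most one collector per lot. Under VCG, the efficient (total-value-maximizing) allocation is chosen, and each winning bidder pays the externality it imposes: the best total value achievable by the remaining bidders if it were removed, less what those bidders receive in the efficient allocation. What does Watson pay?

Efficient allocation: Watson→Lot G ($146), Bakr→Lot D ($142), Osei→Lot C ($161), Tanaka→Lot B ($144), Mendoza→Lot A ($142); total welfare W = $735.
Watson receives Lot G at value $146, so the others get W − 146 = $589.
Without Watson: best allocation of the remaining 4 bidders over all 5 lots is Bakr→Lot A ($164), Osei→Lot C ($161), Tanaka→Lot B ($144), Mendoza→Lot G ($139), total $608.
VCG payment = (others' best without Watson) − (others' welfare with Watson) = 608 − 589 = $19.

Watson pays $19.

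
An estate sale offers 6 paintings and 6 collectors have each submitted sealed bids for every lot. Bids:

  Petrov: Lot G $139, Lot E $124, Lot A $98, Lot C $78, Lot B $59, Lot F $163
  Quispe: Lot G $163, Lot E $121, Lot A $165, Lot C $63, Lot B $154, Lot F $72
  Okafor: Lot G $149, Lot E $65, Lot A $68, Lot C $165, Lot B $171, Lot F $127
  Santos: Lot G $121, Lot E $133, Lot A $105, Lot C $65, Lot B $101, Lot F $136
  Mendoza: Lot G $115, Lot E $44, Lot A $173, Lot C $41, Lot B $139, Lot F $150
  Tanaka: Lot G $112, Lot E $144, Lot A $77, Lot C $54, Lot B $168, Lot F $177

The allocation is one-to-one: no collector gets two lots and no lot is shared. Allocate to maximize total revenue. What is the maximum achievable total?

Maximum total: $965

This is the linear assignment problem.
Optimal: Petrov→Lot F ($163), Quispe→Lot G ($163), Okafor→Lot C ($165), Santos→Lot E ($133), Mendoza→Lot A ($173), Tanaka→Lot B ($168) — total 163+163+165+133+173+168 = $965.
Max-entry greedy (repeatedly take the single best remaining cell) gives $895, worse by 70.
No other one-to-one assignment exceeds $965.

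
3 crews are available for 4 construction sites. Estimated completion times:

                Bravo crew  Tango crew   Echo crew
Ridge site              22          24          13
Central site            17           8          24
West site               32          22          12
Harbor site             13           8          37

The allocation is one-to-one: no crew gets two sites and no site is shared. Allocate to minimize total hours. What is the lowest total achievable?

This is a one-to-one assignment (minimum-cost bipartite matching).
Optimal: Bravo crew→Harbor site (13 hours), Tango crew→Central site (8 hours), Echo crew→West site (12 hours) — total 13+8+12 = 33 hours.
Column-greedy (each site in turn goes to its cheapest remaining crew) gives 53 hours, worse by 20.
Next-best assignment: Bravo crew→Harbor site, Tango crew→Central site, Echo crew→Ridge site = 34 hours.
Swapping Bravo crew↔Echo crew (Bravo crew→West site 32 hours, Echo crew→Harbor site 37 hours) adds 44.

Minimum total: 33 hours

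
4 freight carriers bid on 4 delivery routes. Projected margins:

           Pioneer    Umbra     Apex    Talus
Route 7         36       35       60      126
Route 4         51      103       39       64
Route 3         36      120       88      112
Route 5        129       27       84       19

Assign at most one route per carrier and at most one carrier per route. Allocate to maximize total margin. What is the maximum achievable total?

This is a one-to-one assignment (maximum-weight bipartite matching).
Optimal: Pioneer→Route 5 ($129k), Umbra→Route 4 ($103k), Apex→Route 3 ($88k), Talus→Route 7 ($126k) — total 129+103+88+126 = $446k.
Row-greedy (each carrier in turn takes its best remaining route) gives $373k, worse by 73.

Max total: $446k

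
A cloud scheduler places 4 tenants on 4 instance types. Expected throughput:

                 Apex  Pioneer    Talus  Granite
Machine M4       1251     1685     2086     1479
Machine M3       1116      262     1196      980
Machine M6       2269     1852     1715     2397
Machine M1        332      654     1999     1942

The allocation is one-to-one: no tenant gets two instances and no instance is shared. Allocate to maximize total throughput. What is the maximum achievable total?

Max total: 7197 ops/s

Optimal: Apex→Machine M3 (1116 ops/s), Pioneer→Machine M4 (1685 ops/s), Talus→Machine M1 (1999 ops/s), Granite→Machine M6 (2397 ops/s) — total 1116+1685+1999+2397 = 7197 ops/s.
Column-greedy (each instance in turn goes to its best remaining tenant) gives 6253 ops/s, worse by 944.
Swapping Pioneer↔Granite (Pioneer→Machine M6 1852 ops/s, Granite→Machine M4 1479 ops/s) loses 751.
Checked against all permutations: 7197 ops/s is optimal.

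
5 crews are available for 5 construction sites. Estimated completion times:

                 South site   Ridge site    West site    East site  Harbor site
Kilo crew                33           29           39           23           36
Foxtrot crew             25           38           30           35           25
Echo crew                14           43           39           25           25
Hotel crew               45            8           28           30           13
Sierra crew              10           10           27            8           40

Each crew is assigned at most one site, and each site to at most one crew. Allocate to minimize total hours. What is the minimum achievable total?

Optimal: Kilo crew→East site (23 hours), Foxtrot crew→West site (30 hours), Echo crew→South site (14 hours), Hotel crew→Harbor site (13 hours), Sierra crew→Ridge site (10 hours) — total 23+30+14+13+10 = 90 hours.
Min-entry greedy (repeatedly take the single cheapest remaining cell) gives 94 hours, worse by 4.
Swapping Sierra crew↔Hotel crew (Sierra crew→Harbor site 40 hours, Hotel crew→Ridge site 8 hours) adds 25.
Every other assignment is strictly worse.

Minimum total: 90 hours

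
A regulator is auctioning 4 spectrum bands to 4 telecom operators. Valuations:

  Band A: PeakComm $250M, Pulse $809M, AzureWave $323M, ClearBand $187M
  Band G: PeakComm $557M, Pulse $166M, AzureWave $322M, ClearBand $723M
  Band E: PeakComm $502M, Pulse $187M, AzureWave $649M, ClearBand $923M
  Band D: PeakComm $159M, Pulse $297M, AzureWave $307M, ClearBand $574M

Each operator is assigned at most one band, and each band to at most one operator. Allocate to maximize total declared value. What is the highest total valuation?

Max total: $2596M

Treat this as an assignment problem: match each operator to one band.
Optimal: PeakComm→Band G ($557M), Pulse→Band A ($809M), AzureWave→Band D ($307M), ClearBand→Band E ($923M) — total 557+809+307+923 = $2596M.
Column-greedy (each band in turn goes to its best remaining operator) gives $2340M, worse by 256.
Next-best assignment: PeakComm→Band G, Pulse→Band A, AzureWave→Band E, ClearBand→Band D = $2589M.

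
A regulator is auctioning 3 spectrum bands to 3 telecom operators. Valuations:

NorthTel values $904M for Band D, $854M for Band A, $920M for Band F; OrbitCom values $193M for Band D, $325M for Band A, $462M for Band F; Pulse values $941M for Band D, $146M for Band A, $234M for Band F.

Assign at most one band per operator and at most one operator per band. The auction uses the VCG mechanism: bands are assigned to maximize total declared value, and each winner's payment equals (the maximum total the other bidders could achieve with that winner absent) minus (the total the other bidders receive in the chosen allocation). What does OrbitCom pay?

Efficient allocation: NorthTel→Band A ($854M), OrbitCom→Band F ($462M), Pulse→Band D ($941M); total welfare W = $2257M.
OrbitCom receives Band F at value $462M, so the others get W − 462 = $1795M.
Without OrbitCom: best allocation of the remaining 2 bidders over all 3 bands is NorthTel→Band F ($920M), Pulse→Band D ($941M), total $1861M.
VCG payment = (others' best without OrbitCom) − (others' welfare with OrbitCom) = 1861 − 1795 = $66M.

OrbitCom pays $66M.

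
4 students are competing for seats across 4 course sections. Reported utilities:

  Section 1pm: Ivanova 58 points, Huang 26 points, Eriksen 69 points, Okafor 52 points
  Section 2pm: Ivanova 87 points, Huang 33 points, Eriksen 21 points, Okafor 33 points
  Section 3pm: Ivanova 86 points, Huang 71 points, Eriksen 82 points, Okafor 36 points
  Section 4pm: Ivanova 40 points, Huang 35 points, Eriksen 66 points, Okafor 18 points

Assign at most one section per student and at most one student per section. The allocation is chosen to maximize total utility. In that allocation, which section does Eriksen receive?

This is the linear assignment problem.
Optimal: Ivanova→Section 2pm (87 points), Huang→Section 3pm (71 points), Eriksen→Section 4pm (66 points), Okafor→Section 1pm (52 points) — total 87+71+66+52 = 276 points.
Column-greedy (each section in turn goes to its best remaining student) gives 245 points, worse by 31.
Next-best assignment: Ivanova→Section 2pm, Huang→Section 4pm, Eriksen→Section 3pm, Okafor→Section 1pm = 256 points.
Checked against all permutations: 276 points is optimal.
Eriksen's own top section is Section 3pm (82 points), but forcing Eriksen→Section 3pm and reassigning the rest optimally gives only 256 points — worse by 20.

Eriksen receives Section 4pm.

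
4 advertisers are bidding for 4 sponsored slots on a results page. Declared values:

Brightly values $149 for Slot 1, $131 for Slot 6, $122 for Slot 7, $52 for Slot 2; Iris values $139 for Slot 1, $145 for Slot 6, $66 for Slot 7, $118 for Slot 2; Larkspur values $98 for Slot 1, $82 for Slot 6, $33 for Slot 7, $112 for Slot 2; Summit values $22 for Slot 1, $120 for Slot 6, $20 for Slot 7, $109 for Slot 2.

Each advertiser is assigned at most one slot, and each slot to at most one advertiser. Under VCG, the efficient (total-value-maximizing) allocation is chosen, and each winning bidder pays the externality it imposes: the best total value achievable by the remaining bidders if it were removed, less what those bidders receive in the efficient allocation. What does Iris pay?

Efficient allocation: Brightly→Slot 7 ($122), Iris→Slot 1 ($139), Larkspur→Slot 2 ($112), Summit→Slot 6 ($120); total welfare W = $493.
Iris receives Slot 1 at value $139, so the others get W − 139 = $354.
Without Iris: best allocation of the remaining 3 bidders over all 4 slots is Brightly→Slot 1 ($149), Larkspur→Slot 2 ($112), Summit→Slot 6 ($120), total $381.
VCG payment = (others' best without Iris) − (others' welfare with Iris) = 381 − 354 = $27.

Iris pays $27.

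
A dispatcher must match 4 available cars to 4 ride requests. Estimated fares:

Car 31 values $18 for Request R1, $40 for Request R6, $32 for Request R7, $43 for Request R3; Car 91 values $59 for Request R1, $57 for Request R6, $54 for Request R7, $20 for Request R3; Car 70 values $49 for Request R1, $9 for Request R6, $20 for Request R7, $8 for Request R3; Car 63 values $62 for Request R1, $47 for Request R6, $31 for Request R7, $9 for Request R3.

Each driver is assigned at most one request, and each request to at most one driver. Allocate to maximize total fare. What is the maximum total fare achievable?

Optimal: Car 31→Request R3 ($43), Car 91→Request R7 ($54), Car 70→Request R1 ($49), Car 63→Request R6 ($47) — total 43+54+49+47 = $193.
Max-entry greedy (repeatedly take the single best remaining cell) gives $182, worse by 11.

Maximum total: $193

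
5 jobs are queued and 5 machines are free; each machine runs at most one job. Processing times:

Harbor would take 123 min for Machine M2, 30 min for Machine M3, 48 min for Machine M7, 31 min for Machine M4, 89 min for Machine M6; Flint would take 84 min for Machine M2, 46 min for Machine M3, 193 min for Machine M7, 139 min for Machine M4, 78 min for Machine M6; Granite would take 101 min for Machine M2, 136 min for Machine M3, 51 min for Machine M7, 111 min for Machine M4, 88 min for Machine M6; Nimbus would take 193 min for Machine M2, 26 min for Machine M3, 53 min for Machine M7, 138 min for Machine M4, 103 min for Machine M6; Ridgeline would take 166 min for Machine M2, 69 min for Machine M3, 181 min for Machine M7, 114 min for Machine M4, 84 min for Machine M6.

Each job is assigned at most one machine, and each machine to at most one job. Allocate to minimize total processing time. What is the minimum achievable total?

Optimal: Harbor→Machine M4 (31 min), Flint→Machine M2 (84 min), Granite→Machine M7 (51 min), Nimbus→Machine M3 (26 min), Ridgeline→Machine M6 (84 min) — total 31+84+51+26+84 = 276 min.
Column-greedy (each machine in turn goes to its cheapest remaining job) gives 353 min, worse by 77.

Minimum total: 276 min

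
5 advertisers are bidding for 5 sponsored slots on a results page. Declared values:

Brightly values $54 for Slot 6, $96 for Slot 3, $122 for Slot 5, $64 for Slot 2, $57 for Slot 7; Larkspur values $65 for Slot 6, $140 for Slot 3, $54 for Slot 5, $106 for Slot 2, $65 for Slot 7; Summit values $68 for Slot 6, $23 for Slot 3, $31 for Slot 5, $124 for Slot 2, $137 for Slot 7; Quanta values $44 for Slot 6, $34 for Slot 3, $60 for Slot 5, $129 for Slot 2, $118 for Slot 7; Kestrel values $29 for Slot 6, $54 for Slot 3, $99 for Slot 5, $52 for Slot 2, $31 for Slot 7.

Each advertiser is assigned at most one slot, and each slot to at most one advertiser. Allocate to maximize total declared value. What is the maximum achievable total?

Optimal: Brightly→Slot 6 ($54), Larkspur→Slot 3 ($140), Summit→Slot 7 ($137), Quanta→Slot 2 ($129), Kestrel→Slot 5 ($99) — total 54+140+137+129+99 = $559.
Max-entry greedy (repeatedly take the single best remaining cell) gives $557, worse by 2.
Next-best assignment: Brightly→Slot 5, Larkspur→Slot 3, Summit→Slot 7, Quanta→Slot 2, Kestrel→Slot 6 = $557.

Maximum total: $559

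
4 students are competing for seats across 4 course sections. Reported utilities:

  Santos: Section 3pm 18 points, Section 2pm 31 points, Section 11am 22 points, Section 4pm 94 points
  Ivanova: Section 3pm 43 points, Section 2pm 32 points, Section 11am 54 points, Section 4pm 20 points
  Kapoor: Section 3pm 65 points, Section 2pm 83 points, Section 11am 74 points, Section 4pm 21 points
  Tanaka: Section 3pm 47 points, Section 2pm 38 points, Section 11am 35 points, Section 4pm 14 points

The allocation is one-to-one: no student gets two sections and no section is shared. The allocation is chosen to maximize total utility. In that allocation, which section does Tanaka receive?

Tanaka receives Section 3pm.

Optimal: Santos→Section 4pm (94 points), Ivanova→Section 11am (54 points), Kapoor→Section 2pm (83 points), Tanaka→Section 3pm (47 points) — total 94+54+83+47 = 278 points.
Column-greedy (each section in turn goes to its best remaining student) gives 251 points, worse by 27.
Next-best assignment: Santos→Section 4pm, Ivanova→Section 3pm, Kapoor→Section 2pm, Tanaka→Section 11am = 255 points.
Every other assignment is strictly worse.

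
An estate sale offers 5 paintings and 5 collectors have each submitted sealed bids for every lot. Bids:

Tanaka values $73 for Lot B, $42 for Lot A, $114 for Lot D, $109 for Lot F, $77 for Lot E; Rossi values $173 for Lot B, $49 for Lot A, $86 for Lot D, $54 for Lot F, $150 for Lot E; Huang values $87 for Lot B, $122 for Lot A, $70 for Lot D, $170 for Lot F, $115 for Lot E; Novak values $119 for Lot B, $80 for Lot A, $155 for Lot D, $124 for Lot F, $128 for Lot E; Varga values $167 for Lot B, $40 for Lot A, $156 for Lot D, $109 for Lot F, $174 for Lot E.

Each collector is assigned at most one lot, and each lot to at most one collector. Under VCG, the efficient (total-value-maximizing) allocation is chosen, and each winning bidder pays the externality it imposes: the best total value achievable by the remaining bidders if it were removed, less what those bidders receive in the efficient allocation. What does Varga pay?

Varga pays $26.

Efficient allocation: Tanaka→Lot F ($109), Rossi→Lot B ($173), Huang→Lot A ($122), Novak→Lot D ($155), Varga→Lot E ($174); total welfare W = $733.
Varga receives Lot E at value $174, so the others get W − 174 = $559.
Without Varga: best allocation of the remaining 4 bidders over all 5 lots is Tanaka→Lot D ($114), Rossi→Lot B ($173), Huang→Lot F ($170), Novak→Lot E ($128), total $585.
VCG payment = (others' best without Varga) − (others' welfare with Varga) = 585 − 559 = $26.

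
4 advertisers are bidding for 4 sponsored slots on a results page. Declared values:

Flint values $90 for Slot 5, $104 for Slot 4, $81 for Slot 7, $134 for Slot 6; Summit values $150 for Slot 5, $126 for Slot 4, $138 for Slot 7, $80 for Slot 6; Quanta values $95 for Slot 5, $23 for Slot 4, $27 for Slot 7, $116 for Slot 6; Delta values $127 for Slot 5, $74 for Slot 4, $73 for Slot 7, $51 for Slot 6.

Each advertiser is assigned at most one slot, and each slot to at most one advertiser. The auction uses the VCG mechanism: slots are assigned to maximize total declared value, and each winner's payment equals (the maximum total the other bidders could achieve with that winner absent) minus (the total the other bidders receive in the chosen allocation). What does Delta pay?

Efficient allocation: Flint→Slot 4 ($104), Summit→Slot 7 ($138), Quanta→Slot 6 ($116), Delta→Slot 5 ($127); total welfare W = $485.
Delta receives Slot 5 at value $127, so the others get W − 127 = $358.
Without Delta: best allocation of the remaining 3 bidders over all 4 slots is Flint→Slot 4 ($104), Summit→Slot 5 ($150), Quanta→Slot 6 ($116), total $370.
VCG payment = (others' best without Delta) − (others' welfare with Delta) = 370 − 358 = $12.

Delta pays $12.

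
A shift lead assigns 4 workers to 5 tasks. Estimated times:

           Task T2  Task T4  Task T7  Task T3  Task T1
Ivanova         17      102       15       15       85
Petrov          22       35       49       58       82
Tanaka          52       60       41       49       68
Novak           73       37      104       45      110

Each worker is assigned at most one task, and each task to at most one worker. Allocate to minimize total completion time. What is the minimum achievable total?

Minimum total: 115 min

Treat this as an assignment problem: match each worker to one task.
Optimal: Ivanova→Task T3 (15 min), Petrov→Task T2 (22 min), Tanaka→Task T7 (41 min), Novak→Task T4 (37 min) — total 15+22+41+37 = 115 min.
Row-greedy (each worker in turn takes its cheapest remaining task) gives 123 min, worse by 8.
No other one-to-one assignment undercuts 115 min.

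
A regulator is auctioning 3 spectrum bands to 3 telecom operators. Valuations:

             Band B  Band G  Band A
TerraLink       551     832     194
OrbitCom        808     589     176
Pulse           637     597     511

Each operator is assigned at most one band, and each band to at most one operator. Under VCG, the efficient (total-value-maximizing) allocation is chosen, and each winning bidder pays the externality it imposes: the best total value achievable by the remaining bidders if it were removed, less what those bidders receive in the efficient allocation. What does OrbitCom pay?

Efficient allocation: TerraLink→Band G ($832M), OrbitCom→Band B ($808M), Pulse→Band A ($511M); total welfare W = $2151M.
OrbitCom receives Band B at value $808M, so the others get W − 808 = $1343M.
Without OrbitCom: best allocation of the remaining 2 bidders over all 3 bands is TerraLink→Band G ($832M), Pulse→Band B ($637M), total $1469M.
VCG payment = (others' best without OrbitCom) − (others' welfare with OrbitCom) = 1469 − 1343 = $126M.

OrbitCom pays $126M.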